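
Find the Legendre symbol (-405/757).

Pull out -1: (-405/757) = (-1/757)·(405/757). Since 757 ≡ 1 (mod 4), (-1/757) = +1. Now have (405/757).
405 ≡ 1 (mod 4), so quadratic reciprocity gives (405/757) = (757/405). Reduce: 757 ≡ 352 (mod 405). Now have (352/405).
Factor out 2: 352 = 2^5·11. Since 405 ≡ 5 (mod 8), (2/405) = -1, and (2/405)^5 = -1. Now have -(11/405).
405 ≡ 1 (mod 4), so quadratic reciprocity gives (11/405) = (405/11). Reduce: 405 ≡ 9 (mod 11). Now have -(9/11).
9 ≡ 1 (mod 4), so quadratic reciprocity gives (9/11) = (11/9). Reduce: 11 ≡ 2 (mod 9). Now have -(2/9).
Factor out 2: 2 = 2. Since 9 ≡ 1 (mod 8), (2/9) = +1. Now have -(1/9).
(1/9) = 1. Collecting the sign factors: -1.

-1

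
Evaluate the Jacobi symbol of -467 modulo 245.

Pull out -1: (-467/245) = (-1/245)·(467/245). Since 245 ≡ 1 (mod 4), (-1/245) = +1. Now have (467/245).
Reduce the numerator: 467 ≡ 222 (mod 245), so (467/245) = (222/245).
Factor out 2: 222 = 2·111. Since 245 ≡ 5 (mod 8), (2/245) = -1. Now have -(111/245).
245 ≡ 1 (mod 4), so quadratic reciprocity gives (111/245) = (245/111). Reduce: 245 ≡ 23 (mod 111). Now have -(23/111).
Both 23 ≡ 3 and 111 ≡ 3 (mod 4), so reciprocity gives (23/111) = -(111/23). Reduce: 111 ≡ 19 (mod 23). Now have (19/23).
Both 19 ≡ 3 and 23 ≡ 3 (mod 4), so reciprocity gives (19/23) = -(23/19). Reduce: 23 ≡ 4 (mod 19). Now have -(4/19).
Factor out 2: 4 = 2^2. Since 19 ≡ 3 (mod 8), (2/19) = -1, and (2/19)^2 = +1. Now have -(1/19).
(1/19) = 1. Collecting the sign factors: -1.

-1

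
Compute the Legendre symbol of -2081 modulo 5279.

(-2081/5279)
  = (3198/5279)    [-2081 ≡ 3198 mod 5279]
  = (1599/5279)    [5279 ≡ 7 mod 8 ⇒ (2/5279) = +1]
  = -(5279/1599)    [QR: both ≡ 3 mod 4, sign flips]
  = -(482/1599)    [5279 ≡ 482 mod 1599]
  = -(241/1599)    [1599 ≡ 7 mod 8 ⇒ (2/1599) = +1]
  = -(1599/241)    [QR: 241 ≡ 1 mod 4, sign kept]
  = -(153/241)    [1599 ≡ 153 mod 241]
  = -(241/153)    [QR: 153 ≡ 1 mod 4, sign kept]
  = -(88/153)    [241 ≡ 88 mod 153]
  = -(11/153)    [153 ≡ 1 mod 8 ⇒ (2/153)^3 = +1]
  = -(153/11)    [QR: 153 ≡ 1 mod 4, sign kept]
  = -(10/11)    [153 ≡ 10 mod 11]
  = (5/11)    [11 ≡ 3 mod 8 ⇒ (2/11) = -1]
  = (11/5)    [QR: 5 ≡ 1 mod 4, sign kept]
  = (1/5)    [11 ≡ 1 mod 5]
  = 1    [(1/5) = 1]

1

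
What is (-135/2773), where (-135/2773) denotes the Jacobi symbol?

-1

(-135/2773)
  = (135/2773)    [2773 ≡ 1 mod 4 ⇒ (-1/2773) = +1]
  = (2773/135)    [QR: 2773 ≡ 1 mod 4, sign kept]
  = (73/135)    [2773 ≡ 73 mod 135]
  = (135/73)    [QR: 73 ≡ 1 mod 4, sign kept]
  = (62/73)    [135 ≡ 62 mod 73]
  = (31/73)    [73 ≡ 1 mod 8 ⇒ (2/73) = +1]
  = (73/31)    [QR: 73 ≡ 1 mod 4, sign kept]
  = (11/31)    [73 ≡ 11 mod 31]
  = -(31/11)    [QR: both ≡ 3 mod 4, sign flips]
  = -(9/11)    [31 ≡ 9 mod 11]
  = -(11/9)    [QR: 9 ≡ 1 mod 4, sign kept]
  = -(2/9)    [11 ≡ 2 mod 9]
  = -(1/9)    [9 ≡ 1 mod 8 ⇒ (2/9) = +1]
  = -1    [(1/9) = 1]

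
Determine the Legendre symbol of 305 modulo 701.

-1

305 ≡ 1 (mod 4), so quadratic reciprocity gives (305 / 701) = (701 / 305). Reduce: 701 ≡ 91 (mod 305). Now have (91 / 305).
305 ≡ 1 (mod 4), so quadratic reciprocity gives (91 / 305) = (305 / 91). Reduce: 305 ≡ 32 (mod 91). Now have (32 / 91).
Factor out 2: 32 = 2^5. Since 91 ≡ 3 (mod 8), (2 / 91) = -1, and (2 / 91)^5 = -1. Now have -(1 / 91).
(1 / 91) = 1. Collecting the sign factors: -1.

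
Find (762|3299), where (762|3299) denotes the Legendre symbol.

Factor out 2: 762 = 2·381. Since 3299 ≡ 3 (mod 8), (2|3299) = -1. Now have -(381|3299).
381 ≡ 1 (mod 4), so quadratic reciprocity gives (381|3299) = (3299|381). Reduce: 3299 ≡ 251 (mod 381). Now have -(251|381).
381 ≡ 1 (mod 4), so quadratic reciprocity gives (251|381) = (381|251). Reduce: 381 ≡ 130 (mod 251). Now have -(130|251).
Factor out 2: 130 = 2·65. Since 251 ≡ 3 (mod 8), (2|251) = -1. Now have (65|251).
65 ≡ 1 (mod 4), so quadratic reciprocity gives (65|251) = (251|65). Reduce: 251 ≡ 56 (mod 65). Now have (56|65).
Factor out 2: 56 = 2^3·7. Since 65 ≡ 1 (mod 8), (2|65) = +1, and (2|65)^3 = +1. Now have (7|65).
65 ≡ 1 (mod 4), so quadratic reciprocity gives (7|65) = (65|7). Reduce: 65 ≡ 2 (mod 7). Now have (2|7).
Factor out 2: 2 = 2. Since 7 ≡ 7 (mod 8), (2|7) = +1. Now have (1|7).
(1|7) = 1. Collecting the sign factors: 1.

1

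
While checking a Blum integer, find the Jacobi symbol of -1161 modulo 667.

Reduce the numerator: -1161 ≡ 173 (mod 667), so (-1161/667) = (173/667).
173 ≡ 1 (mod 4), so quadratic reciprocity gives (173/667) = (667/173). Reduce: 667 ≡ 148 (mod 173). Now have (148/173).
Factor out 2: 148 = 2^2·37. Since 173 ≡ 5 (mod 8), (2/173) = -1, and (2/173)^2 = +1. Now have (37/173).
37 ≡ 1 (mod 4), so quadratic reciprocity gives (37/173) = (173/37). Reduce: 173 ≡ 25 (mod 37). Now have (25/37).
25 ≡ 1 (mod 4), so quadratic reciprocity gives (25/37) = (37/25). Reduce: 37 ≡ 12 (mod 25). Now have (12/25).
Factor out 2: 12 = 2^2·3. Since 25 ≡ 1 (mod 8), (2/25) = +1, and (2/25)^2 = +1. Now have (3/25).
25 ≡ 1 (mod 4), so quadratic reciprocity gives (3/25) = (25/3). Reduce: 25 ≡ 1 (mod 3). Now have (1/3).
(1/3) = 1. Collecting the sign factors: 1.

1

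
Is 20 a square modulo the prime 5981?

Factor out 2: 20 = 2^2·5. Since 5981 ≡ 5 (mod 8), (2/5981) = -1, and (2/5981)^2 = +1. Now have (5/5981).
5 ≡ 1 (mod 4), so quadratic reciprocity gives (5/5981) = (5981/5). Reduce: 5981 ≡ 1 (mod 5). Now have (1/5).
(1/5) = 1. Collecting the sign factors: 1.
(20/5981) = 1, and 5981 is prime, so 20 is a quadratic residue mod 5981.

yes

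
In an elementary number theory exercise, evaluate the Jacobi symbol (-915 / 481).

Reduce the numerator: -915 ≡ 47 (mod 481), so (-915 / 481) = (47 / 481).
481 ≡ 1 (mod 4), so quadratic reciprocity gives (47 / 481) = (481 / 47). Reduce: 481 ≡ 11 (mod 47). Now have (11 / 47).
Both 11 ≡ 3 and 47 ≡ 3 (mod 4), so reciprocity gives (11 / 47) = -(47 / 11). Reduce: 47 ≡ 3 (mod 11). Now have -(3 / 11).
Both 3 ≡ 3 and 11 ≡ 3 (mod 4), so reciprocity gives (3 / 11) = -(11 / 3). Reduce: 11 ≡ 2 (mod 3). Now have (2 / 3).
Factor out 2: 2 = 2. Since 3 ≡ 3 (mod 8), (2 / 3) = -1. Now have -(1 / 3).
(1 / 3) = 1. Collecting the sign factors: -1.

-1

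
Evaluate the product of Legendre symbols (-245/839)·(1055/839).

By multiplicativity, (-245·1055/839) = (-245/839)·(1055/839).
First factor (-245/839):
(-245/839)
  = (594/839)    [-245 ≡ 594 mod 839]
  = (297/839)    [839 ≡ 7 mod 8 ⇒ (2/839) = +1]
  = (839/297)    [QR: 297 ≡ 1 mod 4, sign kept]
  = (245/297)    [839 ≡ 245 mod 297]
  = (297/245)    [QR: 245 ≡ 1 mod 4, sign kept]
  = (52/245)    [297 ≡ 52 mod 245]
  = (13/245)    [245 ≡ 5 mod 8 ⇒ (2/245)^2 = +1]
  = (245/13)    [QR: 13 ≡ 1 mod 4, sign kept]
  = (11/13)    [245 ≡ 11 mod 13]
  = (13/11)    [QR: 13 ≡ 1 mod 4, sign kept]
  = (2/11)    [13 ≡ 2 mod 11]
  = -(1/11)    [11 ≡ 3 mod 8 ⇒ (2/11) = -1]
  = -1    [(1/11) = 1]
Second factor (1055/839):
(1055/839)
  = (216/839)    [1055 ≡ 216 mod 839]
  = (27/839)    [839 ≡ 7 mod 8 ⇒ (2/839)^3 = +1]
  = -(839/27)    [QR: both ≡ 3 mod 4, sign flips]
  = -(2/27)    [839 ≡ 2 mod 27]
  = (1/27)    [27 ≡ 3 mod 8 ⇒ (2/27) = -1]
  = 1    [(1/27) = 1]
Product: (-1)·(1) = -1.

-1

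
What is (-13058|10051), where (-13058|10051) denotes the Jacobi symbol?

Reduce the numerator: -13058 ≡ 7044 (mod 10051), so (-13058|10051) = (7044|10051).
Factor out 2: 7044 = 2^2·1761. Since 10051 ≡ 3 (mod 8), (2|10051) = -1, and (2|10051)^2 = +1. Now have (1761|10051).
1761 ≡ 1 (mod 4), so quadratic reciprocity gives (1761|10051) = (10051|1761). Reduce: 10051 ≡ 1246 (mod 1761). Now have (1246|1761).
Factor out 2: 1246 = 2·623. Since 1761 ≡ 1 (mod 8), (2|1761) = +1. Now have (623|1761).
1761 ≡ 1 (mod 4), so quadratic reciprocity gives (623|1761) = (1761|623). Reduce: 1761 ≡ 515 (mod 623). Now have (515|623).
Both 515 ≡ 3 and 623 ≡ 3 (mod 4), so reciprocity gives (515|623) = -(623|515). Reduce: 623 ≡ 108 (mod 515). Now have -(108|515).
Factor out 2: 108 = 2^2·27. Since 515 ≡ 3 (mod 8), (2|515) = -1, and (2|515)^2 = +1. Now have -(27|515).
Both 27 ≡ 3 and 515 ≡ 3 (mod 4), so reciprocity gives (27|515) = -(515|27). Reduce: 515 ≡ 2 (mod 27). Now have (2|27).
Factor out 2: 2 = 2. Since 27 ≡ 3 (mod 8), (2|27) = -1. Now have -(1|27).
(1|27) = 1. Collecting the sign factors: -1.

-1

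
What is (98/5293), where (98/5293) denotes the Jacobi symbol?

Factor out 2: 98 = 2·49. Since 5293 ≡ 5 (mod 8), (2/5293) = -1. Now have -(49/5293).
49 ≡ 1 (mod 4), so quadratic reciprocity gives (49/5293) = (5293/49). Reduce: 5293 ≡ 1 (mod 49). Now have -(1/49).
(1/49) = 1. Collecting the sign factors: -1.

-1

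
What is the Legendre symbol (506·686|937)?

-1

By multiplicativity, (506·686|937) = (506|937)·(686|937).
First factor (506|937):
(506|937)
  = (253|937)    [937 ≡ 1 mod 8 ⇒ (2|937) = +1]
  = (937|253)    [QR: 253 ≡ 1 mod 4, sign kept]
  = (178|253)    [937 ≡ 178 mod 253]
  = -(89|253)    [253 ≡ 5 mod 8 ⇒ (2|253) = -1]
  = -(253|89)    [QR: 89 ≡ 1 mod 4, sign kept]
  = -(75|89)    [253 ≡ 75 mod 89]
  = -(89|75)    [QR: 89 ≡ 1 mod 4, sign kept]
  = -(14|75)    [89 ≡ 14 mod 75]
  = (7|75)    [75 ≡ 3 mod 8 ⇒ (2|75) = -1]
  = -(75|7)    [QR: both ≡ 3 mod 4, sign flips]
  = -(5|7)    [75 ≡ 5 mod 7]
  = -(7|5)    [QR: 5 ≡ 1 mod 4, sign kept]
  = -(2|5)    [7 ≡ 2 mod 5]
  = (1|5)    [5 ≡ 5 mod 8 ⇒ (2|5) = -1]
  = 1    [(1|5) = 1]
Second factor (686|937):
(686|937)
  = (343|937)    [937 ≡ 1 mod 8 ⇒ (2|937) = +1]
  = (937|343)    [QR: 937 ≡ 1 mod 4, sign kept]
  = (251|343)    [937 ≡ 251 mod 343]
  = -(343|251)    [QR: both ≡ 3 mod 4, sign flips]
  = -(92|251)    [343 ≡ 92 mod 251]
  = -(23|251)    [251 ≡ 3 mod 8 ⇒ (2|251)^2 = +1]
  = (251|23)    [QR: both ≡ 3 mod 4, sign flips]
  = (21|23)    [251 ≡ 21 mod 23]
  = (23|21)    [QR: 21 ≡ 1 mod 4, sign kept]
  = (2|21)    [23 ≡ 2 mod 21]
  = -(1|21)    [21 ≡ 5 mod 8 ⇒ (2|21) = -1]
  = -1    [(1|21) = 1]
Product: (1)·(-1) = -1.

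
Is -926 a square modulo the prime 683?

(-926|683)
  = -(926|683)    [683 ≡ 3 mod 4 ⇒ (-1|683) = -1]
  = -(243|683)    [926 ≡ 243 mod 683]
  = (683|243)    [QR: both ≡ 3 mod 4, sign flips]
  = (197|243)    [683 ≡ 197 mod 243]
  = (243|197)    [QR: 197 ≡ 1 mod 4, sign kept]
  = (46|197)    [243 ≡ 46 mod 197]
  = -(23|197)    [197 ≡ 5 mod 8 ⇒ (2|197) = -1]
  = -(197|23)    [QR: 197 ≡ 1 mod 4, sign kept]
  = -(13|23)    [197 ≡ 13 mod 23]
  = -(23|13)    [QR: 13 ≡ 1 mod 4, sign kept]
  = -(10|13)    [23 ≡ 10 mod 13]
  = (5|13)    [13 ≡ 5 mod 8 ⇒ (2|13) = -1]
  = (13|5)    [QR: 5 ≡ 1 mod 4, sign kept]
  = (3|5)    [13 ≡ 3 mod 5]
  = (5|3)    [QR: 5 ≡ 1 mod 4, sign kept]
  = (2|3)    [5 ≡ 2 mod 3]
  = -(1|3)    [3 ≡ 3 mod 8 ⇒ (2|3) = -1]
  = -1    [(1|3) = 1]
(-926|683) = -1, and 683 is prime, so -926 is not a quadratic residue mod 683.

no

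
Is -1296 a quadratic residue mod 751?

(-1296/751)
  = -(1296/751)    [751 ≡ 3 mod 4 ⇒ (-1/751) = -1]
  = -(545/751)    [1296 ≡ 545 mod 751]
  = -(751/545)    [QR: 545 ≡ 1 mod 4, sign kept]
  = -(206/545)    [751 ≡ 206 mod 545]
  = -(103/545)    [545 ≡ 1 mod 8 ⇒ (2/545) = +1]
  = -(545/103)    [QR: 545 ≡ 1 mod 4, sign kept]
  = -(30/103)    [545 ≡ 30 mod 103]
  = -(15/103)    [103 ≡ 7 mod 8 ⇒ (2/103) = +1]
  = (103/15)    [QR: both ≡ 3 mod 4, sign flips]
  = (13/15)    [103 ≡ 13 mod 15]
  = (15/13)    [QR: 13 ≡ 1 mod 4, sign kept]
  = (2/13)    [15 ≡ 2 mod 13]
  = -(1/13)    [13 ≡ 5 mod 8 ⇒ (2/13) = -1]
  = -1    [(1/13) = 1]
The Legendre symbol is -1, so x^2 ≡ -1296 (mod 751) has no solution.

no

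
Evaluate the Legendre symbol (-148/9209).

Reduce the numerator: -148 ≡ 9061 (mod 9209), so (-148/9209) = (9061/9209).
9061 ≡ 1 (mod 4), so quadratic reciprocity gives (9061/9209) = (9209/9061). Reduce: 9209 ≡ 148 (mod 9061). Now have (148/9061).
Factor out 2: 148 = 2^2·37. Since 9061 ≡ 5 (mod 8), (2/9061) = -1, and (2/9061)^2 = +1. Now have (37/9061).
37 ≡ 1 (mod 4), so quadratic reciprocity gives (37/9061) = (9061/37). Reduce: 9061 ≡ 33 (mod 37). Now have (33/37).
33 ≡ 1 (mod 4), so quadratic reciprocity gives (33/37) = (37/33). Reduce: 37 ≡ 4 (mod 33). Now have (4/33).
Factor out 2: 4 = 2^2. Since 33 ≡ 1 (mod 8), (2/33) = +1, and (2/33)^2 = +1. Now have (1/33).
(1/33) = 1. Collecting the sign factors: 1.

1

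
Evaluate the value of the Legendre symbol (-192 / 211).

(-192 / 211)
  = -(192 / 211)    [211 ≡ 3 mod 4 ⇒ (-1 / 211) = -1]
  = -(3 / 211)    [211 ≡ 3 mod 8 ⇒ (2 / 211)^6 = +1]
  = (211 / 3)    [QR: both ≡ 3 mod 4, sign flips]
  = (1 / 3)    [211 ≡ 1 mod 3]
  = 1    [(1 / 3) = 1]

1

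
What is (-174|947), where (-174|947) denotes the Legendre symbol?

-1

(-174|947)
  = (773|947)    [-174 ≡ 773 mod 947]
  = (947|773)    [QR: 773 ≡ 1 mod 4, sign kept]
  = (174|773)    [947 ≡ 174 mod 773]
  = -(87|773)    [773 ≡ 5 mod 8 ⇒ (2|773) = -1]
  = -(773|87)    [QR: 773 ≡ 1 mod 4, sign kept]
  = -(77|87)    [773 ≡ 77 mod 87]
  = -(87|77)    [QR: 77 ≡ 1 mod 4, sign kept]
  = -(10|77)    [87 ≡ 10 mod 77]
  = (5|77)    [77 ≡ 5 mod 8 ⇒ (2|77) = -1]
  = (77|5)    [QR: 5 ≡ 1 mod 4, sign kept]
  = (2|5)    [77 ≡ 2 mod 5]
  = -(1|5)    [5 ≡ 5 mod 8 ⇒ (2|5) = -1]
  = -1    [(1|5) = 1]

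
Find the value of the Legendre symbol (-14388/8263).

1

(-14388/8263)
  = (2138/8263)    [-14388 ≡ 2138 mod 8263]
  = (1069/8263)    [8263 ≡ 7 mod 8 ⇒ (2/8263) = +1]
  = (8263/1069)    [QR: 1069 ≡ 1 mod 4, sign kept]
  = (780/1069)    [8263 ≡ 780 mod 1069]
  = (195/1069)    [1069 ≡ 5 mod 8 ⇒ (2/1069)^2 = +1]
  = (1069/195)    [QR: 1069 ≡ 1 mod 4, sign kept]
  = (94/195)    [1069 ≡ 94 mod 195]
  = -(47/195)    [195 ≡ 3 mod 8 ⇒ (2/195) = -1]
  = (195/47)    [QR: both ≡ 3 mod 4, sign flips]
  = (7/47)    [195 ≡ 7 mod 47]
  = -(47/7)    [QR: both ≡ 3 mod 4, sign flips]
  = -(5/7)    [47 ≡ 5 mod 7]
  = -(7/5)    [QR: 5 ≡ 1 mod 4, sign kept]
  = -(2/5)    [7 ≡ 2 mod 5]
  = (1/5)    [5 ≡ 5 mod 8 ⇒ (2/5) = -1]
  = 1    [(1/5) = 1]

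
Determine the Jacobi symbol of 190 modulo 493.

(190/493)
  = -(95/493)    [493 ≡ 5 mod 8 ⇒ (2/493) = -1]
  = -(493/95)    [QR: 493 ≡ 1 mod 4, sign kept]
  = -(18/95)    [493 ≡ 18 mod 95]
  = -(9/95)    [95 ≡ 7 mod 8 ⇒ (2/95) = +1]
  = -(95/9)    [QR: 9 ≡ 1 mod 4, sign kept]
  = -(5/9)    [95 ≡ 5 mod 9]
  = -(9/5)    [QR: 5 ≡ 1 mod 4, sign kept]
  = -(4/5)    [9 ≡ 4 mod 5]
  = -(1/5)    [5 ≡ 5 mod 8 ⇒ (2/5)^2 = +1]
  = -1    [(1/5) = 1]

-1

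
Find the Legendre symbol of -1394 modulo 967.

1

(-1394/967)
  = -(1394/967)    [967 ≡ 3 mod 4 ⇒ (-1/967) = -1]
  = -(427/967)    [1394 ≡ 427 mod 967]
  = (967/427)    [QR: both ≡ 3 mod 4, sign flips]
  = (113/427)    [967 ≡ 113 mod 427]
  = (427/113)    [QR: 113 ≡ 1 mod 4, sign kept]
  = (88/113)    [427 ≡ 88 mod 113]
  = (11/113)    [113 ≡ 1 mod 8 ⇒ (2/113)^3 = +1]
  = (113/11)    [QR: 113 ≡ 1 mod 4, sign kept]
  = (3/11)    [113 ≡ 3 mod 11]
  = -(11/3)    [QR: both ≡ 3 mod 4, sign flips]
  = -(2/3)    [11 ≡ 2 mod 3]
  = (1/3)    [3 ≡ 3 mod 8 ⇒ (2/3) = -1]
  = 1    [(1/3) = 1]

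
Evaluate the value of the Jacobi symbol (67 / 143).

(67 / 143)
  = -(143 / 67)    [QR: both ≡ 3 mod 4, sign flips]
  = -(9 / 67)    [143 ≡ 9 mod 67]
  = -(67 / 9)    [QR: 9 ≡ 1 mod 4, sign kept]
  = -(4 / 9)    [67 ≡ 4 mod 9]
  = -(1 / 9)    [9 ≡ 1 mod 8 ⇒ (2 / 9)^2 = +1]
  = -1    [(1 / 9) = 1]

-1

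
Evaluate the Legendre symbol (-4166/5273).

-1

(-4166/5273)
  = (1107/5273)    [-4166 ≡ 1107 mod 5273]
  = (5273/1107)    [QR: 5273 ≡ 1 mod 4, sign kept]
  = (845/1107)    [5273 ≡ 845 mod 1107]
  = (1107/845)    [QR: 845 ≡ 1 mod 4, sign kept]
  = (262/845)    [1107 ≡ 262 mod 845]
  = -(131/845)    [845 ≡ 5 mod 8 ⇒ (2/845) = -1]
  = -(845/131)    [QR: 845 ≡ 1 mod 4, sign kept]
  = -(59/131)    [845 ≡ 59 mod 131]
  = (131/59)    [QR: both ≡ 3 mod 4, sign flips]
  = (13/59)    [131 ≡ 13 mod 59]
  = (59/13)    [QR: 13 ≡ 1 mod 4, sign kept]
  = (7/13)    [59 ≡ 7 mod 13]
  = (13/7)    [QR: 13 ≡ 1 mod 4, sign kept]
  = (6/7)    [13 ≡ 6 mod 7]
  = (3/7)    [7 ≡ 7 mod 8 ⇒ (2/7) = +1]
  = -(7/3)    [QR: both ≡ 3 mod 4, sign flips]
  = -(1/3)    [7 ≡ 1 mod 3]
  = -1    [(1/3) = 1]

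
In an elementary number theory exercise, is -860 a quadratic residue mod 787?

no

Reduce the numerator: -860 ≡ 714 (mod 787), so (-860/787) = (714/787).
Factor out 2: 714 = 2·357. Since 787 ≡ 3 (mod 8), (2/787) = -1. Now have -(357/787).
357 ≡ 1 (mod 4), so quadratic reciprocity gives (357/787) = (787/357). Reduce: 787 ≡ 73 (mod 357). Now have -(73/357).
73 ≡ 1 (mod 4), so quadratic reciprocity gives (73/357) = (357/73). Reduce: 357 ≡ 65 (mod 73). Now have -(65/73).
65 ≡ 1 (mod 4), so quadratic reciprocity gives (65/73) = (73/65). Reduce: 73 ≡ 8 (mod 65). Now have -(8/65).
Factor out 2: 8 = 2^3. Since 65 ≡ 1 (mod 8), (2/65) = +1, and (2/65)^3 = +1. Now have -(1/65).
(1/65) = 1. Collecting the sign factors: -1.
The Legendre symbol is -1, so x^2 ≡ -860 (mod 787) has no solution.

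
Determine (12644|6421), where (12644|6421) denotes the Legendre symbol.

1

(12644|6421)
  = (6223|6421)    [12644 ≡ 6223 mod 6421]
  = (6421|6223)    [QR: 6421 ≡ 1 mod 4, sign kept]
  = (198|6223)    [6421 ≡ 198 mod 6223]
  = (99|6223)    [6223 ≡ 7 mod 8 ⇒ (2|6223) = +1]
  = -(6223|99)    [QR: both ≡ 3 mod 4, sign flips]
  = -(85|99)    [6223 ≡ 85 mod 99]
  = -(99|85)    [QR: 85 ≡ 1 mod 4, sign kept]
  = -(14|85)    [99 ≡ 14 mod 85]
  = (7|85)    [85 ≡ 5 mod 8 ⇒ (2|85) = -1]
  = (85|7)    [QR: 85 ≡ 1 mod 4, sign kept]
  = (1|7)    [85 ≡ 1 mod 7]
  = 1    [(1|7) = 1]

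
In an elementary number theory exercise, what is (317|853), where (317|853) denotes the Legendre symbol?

-1

317 ≡ 1 (mod 4), so quadratic reciprocity gives (317|853) = (853|317). Reduce: 853 ≡ 219 (mod 317). Now have (219|317).
317 ≡ 1 (mod 4), so quadratic reciprocity gives (219|317) = (317|219). Reduce: 317 ≡ 98 (mod 219). Now have (98|219).
Factor out 2: 98 = 2·49. Since 219 ≡ 3 (mod 8), (2|219) = -1. Now have -(49|219).
49 ≡ 1 (mod 4), so quadratic reciprocity gives (49|219) = (219|49). Reduce: 219 ≡ 23 (mod 49). Now have -(23|49).
49 ≡ 1 (mod 4), so quadratic reciprocity gives (23|49) = (49|23). Reduce: 49 ≡ 3 (mod 23). Now have -(3|23).
Both 3 ≡ 3 and 23 ≡ 3 (mod 4), so reciprocity gives (3|23) = -(23|3). Reduce: 23 ≡ 2 (mod 3). Now have (2|3).
Factor out 2: 2 = 2. Since 3 ≡ 3 (mod 8), (2|3) = -1. Now have -(1|3).
(1|3) = 1. Collecting the sign factors: -1.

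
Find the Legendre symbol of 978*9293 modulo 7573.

By multiplicativity, (978·9293|7573) = (978|7573)·(9293|7573).
First factor (978|7573):
(978|7573)
  = -(489|7573)    [7573 ≡ 5 mod 8 ⇒ (2|7573) = -1]
  = -(7573|489)    [QR: 489 ≡ 1 mod 4, sign kept]
  = -(238|489)    [7573 ≡ 238 mod 489]
  = -(119|489)    [489 ≡ 1 mod 8 ⇒ (2|489) = +1]
  = -(489|119)    [QR: 489 ≡ 1 mod 4, sign kept]
  = -(13|119)    [489 ≡ 13 mod 119]
  = -(119|13)    [QR: 13 ≡ 1 mod 4, sign kept]
  = -(2|13)    [119 ≡ 2 mod 13]
  = (1|13)    [13 ≡ 5 mod 8 ⇒ (2|13) = -1]
  = 1    [(1|13) = 1]
Second factor (9293|7573):
(9293|7573)
  = (1720|7573)    [9293 ≡ 1720 mod 7573]
  = -(215|7573)    [7573 ≡ 5 mod 8 ⇒ (2|7573)^3 = -1]
  = -(7573|215)    [QR: 7573 ≡ 1 mod 4, sign kept]
  = -(48|215)    [7573 ≡ 48 mod 215]
  = -(3|215)    [215 ≡ 7 mod 8 ⇒ (2|215)^4 = +1]
  = (215|3)    [QR: both ≡ 3 mod 4, sign flips]
  = (2|3)    [215 ≡ 2 mod 3]
  = -(1|3)    [3 ≡ 3 mod 8 ⇒ (2|3) = -1]
  = -1    [(1|3) = 1]
Product: (1)·(-1) = -1.

-1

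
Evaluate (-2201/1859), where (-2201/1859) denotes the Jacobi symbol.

(-2201/1859)
  = (1517/1859)    [-2201 ≡ 1517 mod 1859]
  = (1859/1517)    [QR: 1517 ≡ 1 mod 4, sign kept]
  = (342/1517)    [1859 ≡ 342 mod 1517]
  = -(171/1517)    [1517 ≡ 5 mod 8 ⇒ (2/1517) = -1]
  = -(1517/171)    [QR: 1517 ≡ 1 mod 4, sign kept]
  = -(149/171)    [1517 ≡ 149 mod 171]
  = -(171/149)    [QR: 149 ≡ 1 mod 4, sign kept]
  = -(22/149)    [171 ≡ 22 mod 149]
  = (11/149)    [149 ≡ 5 mod 8 ⇒ (2/149) = -1]
  = (149/11)    [QR: 149 ≡ 1 mod 4, sign kept]
  = (6/11)    [149 ≡ 6 mod 11]
  = -(3/11)    [11 ≡ 3 mod 8 ⇒ (2/11) = -1]
  = (11/3)    [QR: both ≡ 3 mod 4, sign flips]
  = (2/3)    [11 ≡ 2 mod 3]
  = -(1/3)    [3 ≡ 3 mod 8 ⇒ (2/3) = -1]
  = -1    [(1/3) = 1]

-1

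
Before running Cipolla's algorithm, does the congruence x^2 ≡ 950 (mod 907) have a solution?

(950/907)
  = (43/907)    [950 ≡ 43 mod 907]
  = -(907/43)    [QR: both ≡ 3 mod 4, sign flips]
  = -(4/43)    [907 ≡ 4 mod 43]
  = -(1/43)    [43 ≡ 3 mod 8 ⇒ (2/43)^2 = +1]
  = -1    [(1/43) = 1]
The Legendre symbol is -1, so x^2 ≡ 950 (mod 907) has no solution.

no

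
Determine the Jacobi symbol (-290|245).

0

Pull out -1: (-290|245) = (-1|245)·(290|245). Since 245 ≡ 1 (mod 4), (-1|245) = +1. Now have (290|245).
Reduce the numerator: 290 ≡ 45 (mod 245), so (290|245) = (45|245).
45 ≡ 1 (mod 4), so quadratic reciprocity gives (45|245) = (245|45). Reduce: 245 ≡ 20 (mod 45). Now have (20|45).
Factor out 2: 20 = 2^2·5. Since 45 ≡ 5 (mod 8), (2|45) = -1, and (2|45)^2 = +1. Now have (5|45).
5 ≡ 1 (mod 4), so quadratic reciprocity gives (5|45) = (45|5). Reduce: 45 ≡ 0 (mod 5). Now have (0|5).
The numerator is now 0 with denominator 5 > 1: the symbol is 0.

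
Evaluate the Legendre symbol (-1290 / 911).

Reduce the numerator: -1290 ≡ 532 (mod 911), so (-1290 / 911) = (532 / 911).
Factor out 2: 532 = 2^2·133. Since 911 ≡ 7 (mod 8), (2 / 911) = +1, and (2 / 911)^2 = +1. Now have (133 / 911).
133 ≡ 1 (mod 4), so quadratic reciprocity gives (133 / 911) = (911 / 133). Reduce: 911 ≡ 113 (mod 133). Now have (113 / 133).
113 ≡ 1 (mod 4), so quadratic reciprocity gives (113 / 133) = (133 / 113). Reduce: 133 ≡ 20 (mod 113). Now have (20 / 113).
Factor out 2: 20 = 2^2·5. Since 113 ≡ 1 (mod 8), (2 / 113) = +1, and (2 / 113)^2 = +1. Now have (5 / 113).
5 ≡ 1 (mod 4), so quadratic reciprocity gives (5 / 113) = (113 / 5). Reduce: 113 ≡ 3 (mod 5). Now have (3 / 5).
5 ≡ 1 (mod 4), so quadratic reciprocity gives (3 / 5) = (5 / 3). Reduce: 5 ≡ 2 (mod 3). Now have (2 / 3).
Factor out 2: 2 = 2. Since 3 ≡ 3 (mod 8), (2 / 3) = -1. Now have -(1 / 3).
(1 / 3) = 1. Collecting the sign factors: -1.

-1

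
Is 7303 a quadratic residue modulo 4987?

no

Reduce the numerator: 7303 ≡ 2316 (mod 4987), so (7303/4987) = (2316/4987).
Factor out 2: 2316 = 2^2·579. Since 4987 ≡ 3 (mod 8), (2/4987) = -1, and (2/4987)^2 = +1. Now have (579/4987).
Both 579 ≡ 3 and 4987 ≡ 3 (mod 4), so reciprocity gives (579/4987) = -(4987/579). Reduce: 4987 ≡ 355 (mod 579). Now have -(355/579).
Both 355 ≡ 3 and 579 ≡ 3 (mod 4), so reciprocity gives (355/579) = -(579/355). Reduce: 579 ≡ 224 (mod 355). Now have (224/355).
Factor out 2: 224 = 2^5·7. Since 355 ≡ 3 (mod 8), (2/355) = -1, and (2/355)^5 = -1. Now have -(7/355).
Both 7 ≡ 3 and 355 ≡ 3 (mod 4), so reciprocity gives (7/355) = -(355/7). Reduce: 355 ≡ 5 (mod 7). Now have (5/7).
5 ≡ 1 (mod 4), so quadratic reciprocity gives (5/7) = (7/5). Reduce: 7 ≡ 2 (mod 5). Now have (2/5).
Factor out 2: 2 = 2. Since 5 ≡ 5 (mod 8), (2/5) = -1. Now have -(1/5).
(1/5) = 1. Collecting the sign factors: -1.
(7303/4987) = -1, and 4987 is prime, so 7303 is not a quadratic residue mod 4987.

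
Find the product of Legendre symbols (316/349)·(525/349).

1

By multiplicativity, (316·525/349) = (316/349)·(525/349).
First factor (316/349):
(316/349)
  = (79/349)    [349 ≡ 5 mod 8 ⇒ (2/349)^2 = +1]
  = (349/79)    [QR: 349 ≡ 1 mod 4, sign kept]
  = (33/79)    [349 ≡ 33 mod 79]
  = (79/33)    [QR: 33 ≡ 1 mod 4, sign kept]
  = (13/33)    [79 ≡ 13 mod 33]
  = (33/13)    [QR: 13 ≡ 1 mod 4, sign kept]
  = (7/13)    [33 ≡ 7 mod 13]
  = (13/7)    [QR: 13 ≡ 1 mod 4, sign kept]
  = (6/7)    [13 ≡ 6 mod 7]
  = (3/7)    [7 ≡ 7 mod 8 ⇒ (2/7) = +1]
  = -(7/3)    [QR: both ≡ 3 mod 4, sign flips]
  = -(1/3)    [7 ≡ 1 mod 3]
  = -1    [(1/3) = 1]
Second factor (525/349):
(525/349)
  = (176/349)    [525 ≡ 176 mod 349]
  = (11/349)    [349 ≡ 5 mod 8 ⇒ (2/349)^4 = +1]
  = (349/11)    [QR: 349 ≡ 1 mod 4, sign kept]
  = (8/11)    [349 ≡ 8 mod 11]
  = -(1/11)    [11 ≡ 3 mod 8 ⇒ (2/11)^3 = -1]
  = -1    [(1/11) = 1]
Product: (-1)·(-1) = 1.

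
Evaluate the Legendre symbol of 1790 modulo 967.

-1

(1790 / 967)
  = (823 / 967)    [1790 ≡ 823 mod 967]
  = -(967 / 823)    [QR: both ≡ 3 mod 4, sign flips]
  = -(144 / 823)    [967 ≡ 144 mod 823]
  = -(9 / 823)    [823 ≡ 7 mod 8 ⇒ (2 / 823)^4 = +1]
  = -(823 / 9)    [QR: 9 ≡ 1 mod 4, sign kept]
  = -(4 / 9)    [823 ≡ 4 mod 9]
  = -(1 / 9)    [9 ≡ 1 mod 8 ⇒ (2 / 9)^2 = +1]
  = -1    [(1 / 9) = 1]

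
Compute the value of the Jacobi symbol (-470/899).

(-470/899)
  = (429/899)    [-470 ≡ 429 mod 899]
  = (899/429)    [QR: 429 ≡ 1 mod 4, sign kept]
  = (41/429)    [899 ≡ 41 mod 429]
  = (429/41)    [QR: 41 ≡ 1 mod 4, sign kept]
  = (19/41)    [429 ≡ 19 mod 41]
  = (41/19)    [QR: 41 ≡ 1 mod 4, sign kept]
  = (3/19)    [41 ≡ 3 mod 19]
  = -(19/3)    [QR: both ≡ 3 mod 4, sign flips]
  = -(1/3)    [19 ≡ 1 mod 3]
  = -1    [(1/3) = 1]

-1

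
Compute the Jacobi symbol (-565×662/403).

By multiplicativity, (-565·662/403) = (-565/403)·(662/403).
First factor (-565/403):
Pull out -1: (-565/403) = (-1/403)·(565/403). Since 403 ≡ 3 (mod 4), (-1/403) = -1. Now have -(565/403).
Reduce the numerator: 565 ≡ 162 (mod 403), so (565/403) = (162/403).
Factor out 2: 162 = 2·81. Since 403 ≡ 3 (mod 8), (2/403) = -1. Now have (81/403).
81 ≡ 1 (mod 4), so quadratic reciprocity gives (81/403) = (403/81). Reduce: 403 ≡ 79 (mod 81). Now have (79/81).
81 ≡ 1 (mod 4), so quadratic reciprocity gives (79/81) = (81/79). Reduce: 81 ≡ 2 (mod 79). Now have (2/79).
Factor out 2: 2 = 2. Since 79 ≡ 7 (mod 8), (2/79) = +1. Now have (1/79).
(1/79) = 1. Collecting the sign factors: 1.
Second factor (662/403):
Reduce the numerator: 662 ≡ 259 (mod 403), so (662/403) = (259/403).
Both 259 ≡ 3 and 403 ≡ 3 (mod 4), so reciprocity gives (259/403) = -(403/259). Reduce: 403 ≡ 144 (mod 259). Now have -(144/259).
Factor out 2: 144 = 2^4·9. Since 259 ≡ 3 (mod 8), (2/259) = -1, and (2/259)^4 = +1. Now have -(9/259).
9 ≡ 1 (mod 4), so quadratic reciprocity gives (9/259) = (259/9). Reduce: 259 ≡ 7 (mod 9). Now have -(7/9).
9 ≡ 1 (mod 4), so quadratic reciprocity gives (7/9) = (9/7). Reduce: 9 ≡ 2 (mod 7). Now have -(2/7).
Factor out 2: 2 = 2. Since 7 ≡ 7 (mod 8), (2/7) = +1. Now have -(1/7).
(1/7) = 1. Collecting the sign factors: -1.
Product: (1)·(-1) = -1.

-1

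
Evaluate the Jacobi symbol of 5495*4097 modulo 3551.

1

By multiplicativity, (5495·4097 / 3551) = (5495 / 3551)·(4097 / 3551).
First factor (5495 / 3551):
(5495 / 3551)
  = (1944 / 3551)    [5495 ≡ 1944 mod 3551]
  = (243 / 3551)    [3551 ≡ 7 mod 8 ⇒ (2 / 3551)^3 = +1]
  = -(3551 / 243)    [QR: both ≡ 3 mod 4, sign flips]
  = -(149 / 243)    [3551 ≡ 149 mod 243]
  = -(243 / 149)    [QR: 149 ≡ 1 mod 4, sign kept]
  = -(94 / 149)    [243 ≡ 94 mod 149]
  = (47 / 149)    [149 ≡ 5 mod 8 ⇒ (2 / 149) = -1]
  = (149 / 47)    [QR: 149 ≡ 1 mod 4, sign kept]
  = (8 / 47)    [149 ≡ 8 mod 47]
  = (1 / 47)    [47 ≡ 7 mod 8 ⇒ (2 / 47)^3 = +1]
  = 1    [(1 / 47) = 1]
Second factor (4097 / 3551):
(4097 / 3551)
  = (546 / 3551)    [4097 ≡ 546 mod 3551]
  = (273 / 3551)    [3551 ≡ 7 mod 8 ⇒ (2 / 3551) = +1]
  = (3551 / 273)    [QR: 273 ≡ 1 mod 4, sign kept]
  = (2 / 273)    [3551 ≡ 2 mod 273]
  = (1 / 273)    [273 ≡ 1 mod 8 ⇒ (2 / 273) = +1]
  = 1    [(1 / 273) = 1]
Product: (1)·(1) = 1.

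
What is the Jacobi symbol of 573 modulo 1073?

573 ≡ 1 (mod 4), so quadratic reciprocity gives (573/1073) = (1073/573). Reduce: 1073 ≡ 500 (mod 573). Now have (500/573).
Factor out 2: 500 = 2^2·125. Since 573 ≡ 5 (mod 8), (2/573) = -1, and (2/573)^2 = +1. Now have (125/573).
125 ≡ 1 (mod 4), so quadratic reciprocity gives (125/573) = (573/125). Reduce: 573 ≡ 73 (mod 125). Now have (73/125).
73 ≡ 1 (mod 4), so quadratic reciprocity gives (73/125) = (125/73). Reduce: 125 ≡ 52 (mod 73). Now have (52/73).
Factor out 2: 52 = 2^2·13. Since 73 ≡ 1 (mod 8), (2/73) = +1, and (2/73)^2 = +1. Now have (13/73).
13 ≡ 1 (mod 4), so quadratic reciprocity gives (13/73) = (73/13). Reduce: 73 ≡ 8 (mod 13). Now have (8/13).
Factor out 2: 8 = 2^3. Since 13 ≡ 5 (mod 8), (2/13) = -1, and (2/13)^3 = -1. Now have -(1/13).
(1/13) = 1. Collecting the sign factors: -1.

-1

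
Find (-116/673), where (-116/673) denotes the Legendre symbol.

(-116/673)
  = (557/673)    [-116 ≡ 557 mod 673]
  = (673/557)    [QR: 557 ≡ 1 mod 4, sign kept]
  = (116/557)    [673 ≡ 116 mod 557]
  = (29/557)    [557 ≡ 5 mod 8 ⇒ (2/557)^2 = +1]
  = (557/29)    [QR: 29 ≡ 1 mod 4, sign kept]
  = (6/29)    [557 ≡ 6 mod 29]
  = -(3/29)    [29 ≡ 5 mod 8 ⇒ (2/29) = -1]
  = -(29/3)    [QR: 29 ≡ 1 mod 4, sign kept]
  = -(2/3)    [29 ≡ 2 mod 3]
  = (1/3)    [3 ≡ 3 mod 8 ⇒ (2/3) = -1]
  = 1    [(1/3) = 1]

1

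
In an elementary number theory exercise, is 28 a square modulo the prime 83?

Factor out 2: 28 = 2^2·7. Since 83 ≡ 3 (mod 8), (2|83) = -1, and (2|83)^2 = +1. Now have (7|83).
Both 7 ≡ 3 and 83 ≡ 3 (mod 4), so reciprocity gives (7|83) = -(83|7). Reduce: 83 ≡ 6 (mod 7). Now have -(6|7).
Factor out 2: 6 = 2·3. Since 7 ≡ 7 (mod 8), (2|7) = +1. Now have -(3|7).
Both 3 ≡ 3 and 7 ≡ 3 (mod 4), so reciprocity gives (3|7) = -(7|3). Reduce: 7 ≡ 1 (mod 3). Now have (1|3).
(1|3) = 1. Collecting the sign factors: 1.
(28|83) = 1, and 83 is prime, so 28 is a quadratic residue mod 83.

yes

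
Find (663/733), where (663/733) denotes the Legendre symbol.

733 ≡ 1 (mod 4), so quadratic reciprocity gives (663/733) = (733/663). Reduce: 733 ≡ 70 (mod 663). Now have (70/663).
Factor out 2: 70 = 2·35. Since 663 ≡ 7 (mod 8), (2/663) = +1. Now have (35/663).
Both 35 ≡ 3 and 663 ≡ 3 (mod 4), so reciprocity gives (35/663) = -(663/35). Reduce: 663 ≡ 33 (mod 35). Now have -(33/35).
33 ≡ 1 (mod 4), so quadratic reciprocity gives (33/35) = (35/33). Reduce: 35 ≡ 2 (mod 33). Now have -(2/33).
Factor out 2: 2 = 2. Since 33 ≡ 1 (mod 8), (2/33) = +1. Now have -(1/33).
(1/33) = 1. Collecting the sign factors: -1.

-1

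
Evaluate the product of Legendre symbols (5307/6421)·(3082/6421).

By multiplicativity, (5307·3082/6421) = (5307/6421)·(3082/6421).
First factor (5307/6421):
6421 ≡ 1 (mod 4), so quadratic reciprocity gives (5307/6421) = (6421/5307). Reduce: 6421 ≡ 1114 (mod 5307). Now have (1114/5307).
Factor out 2: 1114 = 2·557. Since 5307 ≡ 3 (mod 8), (2/5307) = -1. Now have -(557/5307).
557 ≡ 1 (mod 4), so quadratic reciprocity gives (557/5307) = (5307/557). Reduce: 5307 ≡ 294 (mod 557). Now have -(294/557).
Factor out 2: 294 = 2·147. Since 557 ≡ 5 (mod 8), (2/557) = -1. Now have (147/557).
557 ≡ 1 (mod 4), so quadratic reciprocity gives (147/557) = (557/147). Reduce: 557 ≡ 116 (mod 147). Now have (116/147).
Factor out 2: 116 = 2^2·29. Since 147 ≡ 3 (mod 8), (2/147) = -1, and (2/147)^2 = +1. Now have (29/147).
29 ≡ 1 (mod 4), so quadratic reciprocity gives (29/147) = (147/29). Reduce: 147 ≡ 2 (mod 29). Now have (2/29).
Factor out 2: 2 = 2. Since 29 ≡ 5 (mod 8), (2/29) = -1. Now have -(1/29).
(1/29) = 1. Collecting the sign factors: -1.
Second factor (3082/6421):
Factor out 2: 3082 = 2·1541. Since 6421 ≡ 5 (mod 8), (2/6421) = -1. Now have -(1541/6421).
1541 ≡ 1 (mod 4), so quadratic reciprocity gives (1541/6421) = (6421/1541). Reduce: 6421 ≡ 257 (mod 1541). Now have -(257/1541).
257 ≡ 1 (mod 4), so quadratic reciprocity gives (257/1541) = (1541/257). Reduce: 1541 ≡ 256 (mod 257). Now have -(256/257).
Factor out 2: 256 = 2^8. Since 257 ≡ 1 (mod 8), (2/257) = +1, and (2/257)^8 = +1. Now have -(1/257).
(1/257) = 1. Collecting the sign factors: -1.
Product: (-1)·(-1) = 1.

1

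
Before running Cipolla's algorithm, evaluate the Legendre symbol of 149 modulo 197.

-1

(149 / 197)
  = (197 / 149)    [QR: 149 ≡ 1 mod 4, sign kept]
  = (48 / 149)    [197 ≡ 48 mod 149]
  = (3 / 149)    [149 ≡ 5 mod 8 ⇒ (2 / 149)^4 = +1]
  = (149 / 3)    [QR: 149 ≡ 1 mod 4, sign kept]
  = (2 / 3)    [149 ≡ 2 mod 3]
  = -(1 / 3)    [3 ≡ 3 mod 8 ⇒ (2 / 3) = -1]
  = -1    [(1 / 3) = 1]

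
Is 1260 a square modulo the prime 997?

(1260/997)
  = (263/997)    [1260 ≡ 263 mod 997]
  = (997/263)    [QR: 997 ≡ 1 mod 4, sign kept]
  = (208/263)    [997 ≡ 208 mod 263]
  = (13/263)    [263 ≡ 7 mod 8 ⇒ (2/263)^4 = +1]
  = (263/13)    [QR: 13 ≡ 1 mod 4, sign kept]
  = (3/13)    [263 ≡ 3 mod 13]
  = (13/3)    [QR: 13 ≡ 1 mod 4, sign kept]
  = (1/3)    [13 ≡ 1 mod 3]
  = 1    [(1/3) = 1]
(1260/997) = 1, and 997 is prime, so 1260 is a quadratic residue mod 997.

yes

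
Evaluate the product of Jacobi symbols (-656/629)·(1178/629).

By multiplicativity, (-656·1178/629) = (-656/629)·(1178/629).
First factor (-656/629):
(-656/629)
  = (656/629)    [629 ≡ 1 mod 4 ⇒ (-1/629) = +1]
  = (27/629)    [656 ≡ 27 mod 629]
  = (629/27)    [QR: 629 ≡ 1 mod 4, sign kept]
  = (8/27)    [629 ≡ 8 mod 27]
  = -(1/27)    [27 ≡ 3 mod 8 ⇒ (2/27)^3 = -1]
  = -1    [(1/27) = 1]
Second factor (1178/629):
(1178/629)
  = (549/629)    [1178 ≡ 549 mod 629]
  = (629/549)    [QR: 549 ≡ 1 mod 4, sign kept]
  = (80/549)    [629 ≡ 80 mod 549]
  = (5/549)    [549 ≡ 5 mod 8 ⇒ (2/549)^4 = +1]
  = (549/5)    [QR: 5 ≡ 1 mod 4, sign kept]
  = (4/5)    [549 ≡ 4 mod 5]
  = (1/5)    [5 ≡ 5 mod 8 ⇒ (2/5)^2 = +1]
  = 1    [(1/5) = 1]
Product: (-1)·(1) = -1.

-1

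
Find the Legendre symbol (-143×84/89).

-1

By multiplicativity, (-143·84/89) = (-143/89)·(84/89).
First factor (-143/89):
Reduce the numerator: -143 ≡ 35 (mod 89), so (-143/89) = (35/89).
89 ≡ 1 (mod 4), so quadratic reciprocity gives (35/89) = (89/35). Reduce: 89 ≡ 19 (mod 35). Now have (19/35).
Both 19 ≡ 3 and 35 ≡ 3 (mod 4), so reciprocity gives (19/35) = -(35/19). Reduce: 35 ≡ 16 (mod 19). Now have -(16/19).
Factor out 2: 16 = 2^4. Since 19 ≡ 3 (mod 8), (2/19) = -1, and (2/19)^4 = +1. Now have -(1/19).
(1/19) = 1. Collecting the sign factors: -1.
Second factor (84/89):
Factor out 2: 84 = 2^2·21. Since 89 ≡ 1 (mod 8), (2/89) = +1, and (2/89)^2 = +1. Now have (21/89).
21 ≡ 1 (mod 4), so quadratic reciprocity gives (21/89) = (89/21). Reduce: 89 ≡ 5 (mod 21). Now have (5/21).
5 ≡ 1 (mod 4), so quadratic reciprocity gives (5/21) = (21/5). Reduce: 21 ≡ 1 (mod 5). Now have (1/5).
(1/5) = 1. Collecting the sign factors: 1.
Product: (-1)·(1) = -1.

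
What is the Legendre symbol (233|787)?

(233|787)
  = (787|233)    [QR: 233 ≡ 1 mod 4, sign kept]
  = (88|233)    [787 ≡ 88 mod 233]
  = (11|233)    [233 ≡ 1 mod 8 ⇒ (2|233)^3 = +1]
  = (233|11)    [QR: 233 ≡ 1 mod 4, sign kept]
  = (2|11)    [233 ≡ 2 mod 11]
  = -(1|11)    [11 ≡ 3 mod 8 ⇒ (2|11) = -1]
  = -1    [(1|11) = 1]

-1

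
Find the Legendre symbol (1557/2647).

1

(1557/2647)
  = (2647/1557)    [QR: 1557 ≡ 1 mod 4, sign kept]
  = (1090/1557)    [2647 ≡ 1090 mod 1557]
  = -(545/1557)    [1557 ≡ 5 mod 8 ⇒ (2/1557) = -1]
  = -(1557/545)    [QR: 545 ≡ 1 mod 4, sign kept]
  = -(467/545)    [1557 ≡ 467 mod 545]
  = -(545/467)    [QR: 545 ≡ 1 mod 4, sign kept]
  = -(78/467)    [545 ≡ 78 mod 467]
  = (39/467)    [467 ≡ 3 mod 8 ⇒ (2/467) = -1]
  = -(467/39)    [QR: both ≡ 3 mod 4, sign flips]
  = -(38/39)    [467 ≡ 38 mod 39]
  = -(19/39)    [39 ≡ 7 mod 8 ⇒ (2/39) = +1]
  = (39/19)    [QR: both ≡ 3 mod 4, sign flips]
  = (1/19)    [39 ≡ 1 mod 19]
  = 1    [(1/19) = 1]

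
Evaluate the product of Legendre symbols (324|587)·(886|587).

1

By multiplicativity, (324·886|587) = (324|587)·(886|587).
First factor (324|587):
Factor out 2: 324 = 2^2·81. Since 587 ≡ 3 (mod 8), (2|587) = -1, and (2|587)^2 = +1. Now have (81|587).
81 ≡ 1 (mod 4), so quadratic reciprocity gives (81|587) = (587|81). Reduce: 587 ≡ 20 (mod 81). Now have (20|81).
Factor out 2: 20 = 2^2·5. Since 81 ≡ 1 (mod 8), (2|81) = +1, and (2|81)^2 = +1. Now have (5|81).
5 ≡ 1 (mod 4), so quadratic reciprocity gives (5|81) = (81|5). Reduce: 81 ≡ 1 (mod 5). Now have (1|5).
(1|5) = 1. Collecting the sign factors: 1.
Second factor (886|587):
Reduce the numerator: 886 ≡ 299 (mod 587), so (886|587) = (299|587).
Both 299 ≡ 3 and 587 ≡ 3 (mod 4), so reciprocity gives (299|587) = -(587|299). Reduce: 587 ≡ 288 (mod 299). Now have -(288|299).
Factor out 2: 288 = 2^5·9. Since 299 ≡ 3 (mod 8), (2|299) = -1, and (2|299)^5 = -1. Now have (9|299).
9 ≡ 1 (mod 4), so quadratic reciprocity gives (9|299) = (299|9). Reduce: 299 ≡ 2 (mod 9). Now have (2|9).
Factor out 2: 2 = 2. Since 9 ≡ 1 (mod 8), (2|9) = +1. Now have (1|9).
(1|9) = 1. Collecting the sign factors: 1.
Product: (1)·(1) = 1.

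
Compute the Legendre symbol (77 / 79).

-1

77 ≡ 1 (mod 4), so quadratic reciprocity gives (77 / 79) = (79 / 77). Reduce: 79 ≡ 2 (mod 77). Now have (2 / 77).
Factor out 2: 2 = 2. Since 77 ≡ 5 (mod 8), (2 / 77) = -1. Now have -(1 / 77).
(1 / 77) = 1. Collecting the sign factors: -1.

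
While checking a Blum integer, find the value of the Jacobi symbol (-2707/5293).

Reduce the numerator: -2707 ≡ 2586 (mod 5293), so (-2707/5293) = (2586/5293).
Factor out 2: 2586 = 2·1293. Since 5293 ≡ 5 (mod 8), (2/5293) = -1. Now have -(1293/5293).
1293 ≡ 1 (mod 4), so quadratic reciprocity gives (1293/5293) = (5293/1293). Reduce: 5293 ≡ 121 (mod 1293). Now have -(121/1293).
121 ≡ 1 (mod 4), so quadratic reciprocity gives (121/1293) = (1293/121). Reduce: 1293 ≡ 83 (mod 121). Now have -(83/121).
121 ≡ 1 (mod 4), so quadratic reciprocity gives (83/121) = (121/83). Reduce: 121 ≡ 38 (mod 83). Now have -(38/83).
Factor out 2: 38 = 2·19. Since 83 ≡ 3 (mod 8), (2/83) = -1. Now have (19/83).
Both 19 ≡ 3 and 83 ≡ 3 (mod 4), so reciprocity gives (19/83) = -(83/19). Reduce: 83 ≡ 7 (mod 19). Now have -(7/19).
Both 7 ≡ 3 and 19 ≡ 3 (mod 4), so reciprocity gives (7/19) = -(19/7). Reduce: 19 ≡ 5 (mod 7). Now have (5/7).
5 ≡ 1 (mod 4), so quadratic reciprocity gives (5/7) = (7/5). Reduce: 7 ≡ 2 (mod 5). Now have (2/5).
Factor out 2: 2 = 2. Since 5 ≡ 5 (mod 8), (2/5) = -1. Now have -(1/5).
(1/5) = 1. Collecting the sign factors: -1.

-1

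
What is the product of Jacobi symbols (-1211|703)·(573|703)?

By multiplicativity, (-1211·573|703) = (-1211|703)·(573|703).
First factor (-1211|703):
(-1211|703)
  = (195|703)    [-1211 ≡ 195 mod 703]
  = -(703|195)    [QR: both ≡ 3 mod 4, sign flips]
  = -(118|195)    [703 ≡ 118 mod 195]
  = (59|195)    [195 ≡ 3 mod 8 ⇒ (2|195) = -1]
  = -(195|59)    [QR: both ≡ 3 mod 4, sign flips]
  = -(18|59)    [195 ≡ 18 mod 59]
  = (9|59)    [59 ≡ 3 mod 8 ⇒ (2|59) = -1]
  = (59|9)    [QR: 9 ≡ 1 mod 4, sign kept]
  = (5|9)    [59 ≡ 5 mod 9]
  = (9|5)    [QR: 5 ≡ 1 mod 4, sign kept]
  = (4|5)    [9 ≡ 4 mod 5]
  = (1|5)    [5 ≡ 5 mod 8 ⇒ (2|5)^2 = +1]
  = 1    [(1|5) = 1]
Second factor (573|703):
(573|703)
  = (703|573)    [QR: 573 ≡ 1 mod 4, sign kept]
  = (130|573)    [703 ≡ 130 mod 573]
  = -(65|573)    [573 ≡ 5 mod 8 ⇒ (2|573) = -1]
  = -(573|65)    [QR: 65 ≡ 1 mod 4, sign kept]
  = -(53|65)    [573 ≡ 53 mod 65]
  = -(65|53)    [QR: 53 ≡ 1 mod 4, sign kept]
  = -(12|53)    [65 ≡ 12 mod 53]
  = -(3|53)    [53 ≡ 5 mod 8 ⇒ (2|53)^2 = +1]
  = -(53|3)    [QR: 53 ≡ 1 mod 4, sign kept]
  = -(2|3)    [53 ≡ 2 mod 3]
  = (1|3)    [3 ≡ 3 mod 8 ⇒ (2|3) = -1]
  = 1    [(1|3) = 1]
Product: (1)·(1) = 1.

1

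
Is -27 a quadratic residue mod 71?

(-27|71)
  = -(27|71)    [71 ≡ 3 mod 4 ⇒ (-1|71) = -1]
  = (71|27)    [QR: both ≡ 3 mod 4, sign flips]
  = (17|27)    [71 ≡ 17 mod 27]
  = (27|17)    [QR: 17 ≡ 1 mod 4, sign kept]
  = (10|17)    [27 ≡ 10 mod 17]
  = (5|17)    [17 ≡ 1 mod 8 ⇒ (2|17) = +1]
  = (17|5)    [QR: 5 ≡ 1 mod 4, sign kept]
  = (2|5)    [17 ≡ 2 mod 5]
  = -(1|5)    [5 ≡ 5 mod 8 ⇒ (2|5) = -1]
  = -1    [(1|5) = 1]
(-27|71) = -1, and 71 is prime, so -27 is not a quadratic residue mod 71.

no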